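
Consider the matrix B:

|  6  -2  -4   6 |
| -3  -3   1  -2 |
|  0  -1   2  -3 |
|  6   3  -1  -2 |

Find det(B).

Expand along row 3 (it has 1 zero):
  − (-1) · M_32   where M_32 = det([6 -4 6; -3 1 -2; 6 -1 -2]) = 30
  + (2) · M_33   where M_33 = det([6 -2 6; -3 -3 -2; 6 3 -2]) = 162
  − (-3) · M_34   where M_34 = det([6 -2 -4; -3 -3 1; 6 3 -1]) = -42
det = (-1)·(-1)·(30) + (+1)·(2)·(162) + (-1)·(-3)·(-42) = 228

228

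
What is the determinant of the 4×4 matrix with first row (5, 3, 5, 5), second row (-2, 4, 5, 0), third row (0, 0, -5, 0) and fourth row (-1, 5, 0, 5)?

-500

Expand along row 3 (it has 3 zeros):
  + (-5) · M_33   where M_33 = det([5 3 5; -2 4 0; -1 5 5]) = 100
det = (+1)·(-5)·(100) = -500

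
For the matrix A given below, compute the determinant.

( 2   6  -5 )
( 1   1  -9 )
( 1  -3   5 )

|A| = -108

Expand along column 1:
  + 2 · |1 -9; -3 5| = 2·(5 − 27) = -44
  − 1 · |6 -5; -3 5| = −1·(30 − 15) = -15
  + 1 · |6 -5; 1 -9| = 1·(-54 − (-5)) = -49
Sum: (-44) + (-15) + (-49) = -108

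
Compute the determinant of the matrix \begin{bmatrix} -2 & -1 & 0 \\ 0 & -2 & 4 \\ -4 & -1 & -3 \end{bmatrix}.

-4

Expand along row 1:
  + (-2) · |-2 4; -1 -3| = (-2)·(6 − (-4)) = -20
  − (-1) · |0 4; -4 -3| = −(-1)·(0 − (-16)) = 16
Sum: (-20) + (16) = -4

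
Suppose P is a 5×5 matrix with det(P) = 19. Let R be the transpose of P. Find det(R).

|R| = 19

det(Pᵀ) = det(P).
det(R) = (1)·(19) = 19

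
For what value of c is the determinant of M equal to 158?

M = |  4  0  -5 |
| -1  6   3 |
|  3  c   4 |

4

Expanding along the column containing c, det(M) is linear in c: det(M) = (-7)·c + (186).
Set (-7)·c + (186) = 158  ⇒  (-7)·c = -28  ⇒  c = 4.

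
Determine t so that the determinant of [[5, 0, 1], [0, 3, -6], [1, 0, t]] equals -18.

Expanding along the column containing t, det(M) is linear in t: det(M) = (15)·t + (-3).
Set (15)·t + (-3) = -18  ⇒  (15)·t = -15  ⇒  t = -1.

t = -1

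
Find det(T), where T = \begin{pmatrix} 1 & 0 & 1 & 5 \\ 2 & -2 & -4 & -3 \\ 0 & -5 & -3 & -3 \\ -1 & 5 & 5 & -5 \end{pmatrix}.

Expand along row 1 (it has 1 zero):
  + (1) · M_11   where M_11 = det([-2 -4 -3; -5 -3 -3; 5 5 -5]) = 130
  + (1) · M_13   where M_13 = det([2 -2 -3; 0 -5 -3; -1 5 -5]) = 89
  − (5) · M_14   where M_14 = det([2 -2 -4; 0 -5 -3; -1 5 5]) = -6
det = (+1)·(1)·(130) + (+1)·(1)·(89) + (-1)·(5)·(-6) = 249

|T| = 249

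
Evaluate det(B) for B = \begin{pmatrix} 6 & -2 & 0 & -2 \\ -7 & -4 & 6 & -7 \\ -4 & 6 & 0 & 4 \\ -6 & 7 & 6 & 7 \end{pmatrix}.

Expand along column 3 (it has 2 zeros):
  − (6) · M_23   where M_23 = det([6 -2 -2; -4 6 4; -6 7 7]) = 60
  − (6) · M_43   where M_43 = det([6 -2 -2; -7 -4 -7; -4 6 4]) = 160
det = (-1)·(6)·(60) + (-1)·(6)·(160) = -1320

The determinant is -1320.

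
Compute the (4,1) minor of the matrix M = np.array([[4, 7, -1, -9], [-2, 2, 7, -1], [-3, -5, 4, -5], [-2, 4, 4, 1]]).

Delete row 4 and column 1; the remaining 3×3 submatrix is [7 -1 -9; 2 7 -1; -5 4 -5].
Its determinant is -619.

The minor is -619.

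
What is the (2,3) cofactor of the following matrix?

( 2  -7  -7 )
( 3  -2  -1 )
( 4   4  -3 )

The cofactor is -36.

Delete row 2 and column 3; the remaining 2×2 submatrix is [2 -7; 4 4].
Its determinant is 2·4 − (-7)·4 = 36.
The cofactor carries sign (−1)^(2+3) = −1, so C_{2,3} = −(36) = -36.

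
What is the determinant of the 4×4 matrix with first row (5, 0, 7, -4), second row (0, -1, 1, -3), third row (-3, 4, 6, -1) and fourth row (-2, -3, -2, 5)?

Expand along row 1 (it has 1 zero):
  + (5) · M_11   where M_11 = det([-1 1 -3; 4 6 -1; -3 -2 5]) = -75
  + (7) · M_13   where M_13 = det([0 -1 -3; -3 4 -1; -2 -3 5]) = -68
  − (-4) · M_14   where M_14 = det([0 -1 1; -3 4 6; -2 -3 -2]) = 35
det = (+1)·(5)·(-75) + (+1)·(7)·(-68) + (-1)·(-4)·(35) = -711

-711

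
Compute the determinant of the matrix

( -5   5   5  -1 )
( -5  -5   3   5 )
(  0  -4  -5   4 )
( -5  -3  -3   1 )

1100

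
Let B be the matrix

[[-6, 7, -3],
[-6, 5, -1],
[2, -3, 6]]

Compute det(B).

52

Expand along row 1:
  + (-6) · |5 -1; -3 6| = (-6)·(30 − 3) = -162
  − 7 · |-6 -1; 2 6| = −7·(-36 − (-2)) = 238
  + (-3) · |-6 5; 2 -3| = (-3)·(18 − 10) = -24
Sum: (-162) + (238) + (-24) = 52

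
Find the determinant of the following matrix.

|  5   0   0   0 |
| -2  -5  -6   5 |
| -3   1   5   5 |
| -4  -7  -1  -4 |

The determinant is 2155.

Expand along row 1 (it has 3 zeros):
  + (5) · M_11   where M_11 = det([-5 -6 5; 1 5 5; -7 -1 -4]) = 431
det = (+1)·(5)·(431) = 2155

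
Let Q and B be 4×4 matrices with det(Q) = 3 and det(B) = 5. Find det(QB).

The determinant is 15.

det(QB) = det(Q)·det(B) = (3)·(5) = 15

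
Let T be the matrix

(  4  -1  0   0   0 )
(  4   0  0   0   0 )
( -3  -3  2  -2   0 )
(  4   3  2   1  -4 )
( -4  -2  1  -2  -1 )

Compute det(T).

T is block lower-triangular with a 2×2 block and a 3×3 block on the diagonal, so its determinant equals the product of the determinants of the diagonal blocks.
det of the 2×2 block = 4
det of the 3×3 block = -14
det = (4)·(-14) = -56

|T| = -56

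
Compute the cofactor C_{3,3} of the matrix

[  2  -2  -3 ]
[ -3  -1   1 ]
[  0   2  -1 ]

-8

Delete row 3 and column 3; the remaining 2×2 submatrix is [2 -2; -3 -1].
Its determinant is 2·(-1) − (-2)·(-3) = -8.
The cofactor carries sign (−1)^(3+3) = +1, so C_{3,3} = +(-8) = -8.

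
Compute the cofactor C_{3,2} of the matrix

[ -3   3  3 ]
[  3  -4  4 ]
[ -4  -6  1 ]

21

Delete row 3 and column 2; the remaining 2×2 submatrix is [-3 3; 3 4].
Its determinant is (-3)·4 − 3·3 = -21.
The cofactor carries sign (−1)^(3+2) = −1, so C_{3,2} = −(-21) = 21.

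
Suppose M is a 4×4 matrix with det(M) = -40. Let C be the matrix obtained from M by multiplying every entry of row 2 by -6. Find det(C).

|C| = 240

Scaling one row by -6 multiplies the determinant by -6.
det(C) = (-6)·(-40) = 240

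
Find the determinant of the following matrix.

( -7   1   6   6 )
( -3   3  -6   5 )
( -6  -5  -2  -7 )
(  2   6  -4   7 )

The determinant is -888.

Expand along row 1:
  + (-7) · M_11   where M_11 = det([3 -6 5; -5 -2 -7; 6 -4 7]) = 76
  − (1) · M_12   where M_12 = det([-3 -6 5; -6 -2 -7; 2 -4 7]) = 98
  + (6) · M_13   where M_13 = det([-3 3 5; -6 -5 -7; 2 6 7]) = -67
  − (6) · M_14   where M_14 = det([-3 3 -6; -6 -5 -2; 2 6 -4]) = -24
det = (+1)·(-7)·(76) + (-1)·(1)·(98) + (+1)·(6)·(-67) + (-1)·(6)·(-24) = -888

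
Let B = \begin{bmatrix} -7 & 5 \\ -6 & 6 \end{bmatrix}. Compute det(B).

-12

det(B) = (-7)·6 − 5·(-6) = -42 − (-30) = -12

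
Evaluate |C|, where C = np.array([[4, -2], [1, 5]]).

det(C) = 22

det(C) = 4·5 − (-2)·1 = 20 − (-2) = 22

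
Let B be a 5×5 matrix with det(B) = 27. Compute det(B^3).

The determinant is 19683.

det(B^3) = (det B)^3 = (27)^3 = 19683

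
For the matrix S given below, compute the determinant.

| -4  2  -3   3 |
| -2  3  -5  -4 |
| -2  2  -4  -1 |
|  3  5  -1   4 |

161

Expand along row 1:
  + (-4) · M_11   where M_11 = det([3 -5 -4; 2 -4 -1; 5 -1 4]) = -58
  − (2) · M_12   where M_12 = det([-2 -5 -4; -2 -4 -1; 3 -1 4]) = -47
  + (-3) · M_13   where M_13 = det([-2 3 -4; -2 2 -1; 3 5 4]) = 53
  − (3) · M_14   where M_14 = det([-2 3 -5; -2 2 -4; 3 5 -1]) = 2
det = (+1)·(-4)·(-58) + (-1)·(2)·(-47) + (+1)·(-3)·(53) + (-1)·(3)·(2) = 161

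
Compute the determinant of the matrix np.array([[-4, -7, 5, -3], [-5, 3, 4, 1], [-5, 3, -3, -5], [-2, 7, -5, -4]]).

The determinant is -671.

Expand along row 1:
  + (-4) · M_11   where M_11 = det([3 4 1; 3 -3 -5; 7 -5 -4]) = -125
  − (-7) · M_12   where M_12 = det([-5 4 1; -5 -3 -5; -2 -5 -4]) = 44
  + (5) · M_13   where M_13 = det([-5 3 1; -5 3 -5; -2 7 -4]) = -174
  − (-3) · M_14   where M_14 = det([-5 3 4; -5 3 -3; -2 7 -5]) = -203
det = (+1)·(-4)·(-125) + (-1)·(-7)·(44) + (+1)·(5)·(-174) + (-1)·(-3)·(-203) = -671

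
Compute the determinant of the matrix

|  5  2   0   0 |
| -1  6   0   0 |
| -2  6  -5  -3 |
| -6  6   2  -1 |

352

The matrix is block lower-triangular with a 2×2 block and a 2×2 block on the diagonal, so its determinant equals the product of the determinants of the diagonal blocks.
det of the 2×2 block = 32
det of the 2×2 block = 11
det = (32)·(11) = 352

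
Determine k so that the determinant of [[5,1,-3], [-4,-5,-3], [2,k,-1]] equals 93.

k = 4

Expanding along the column containing k, det(M) is linear in k: det(M) = (27)·k + (-15).
Set (27)·k + (-15) = 93  ⇒  (27)·k = 108  ⇒  k = 4.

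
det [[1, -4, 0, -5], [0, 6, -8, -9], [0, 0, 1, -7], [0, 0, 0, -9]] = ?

The matrix is upper triangular, so the determinant is the product of the diagonal entries:
det = (1) · (6) · (1) · (-9) = -54

-54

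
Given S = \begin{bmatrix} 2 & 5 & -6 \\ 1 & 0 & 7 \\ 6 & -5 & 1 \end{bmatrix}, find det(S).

Expand along row 2:
  − 1 · |5 -6; -5 1| = −1·(5 − 30) = 25
  − 7 · |2 5; 6 -5| = −7·(-10 − 30) = 280
Sum: (25) + (280) = 305

305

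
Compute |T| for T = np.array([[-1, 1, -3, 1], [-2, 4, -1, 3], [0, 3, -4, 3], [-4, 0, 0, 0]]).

|T| = 20

Expand along row 4 (it has 3 zeros):
  − (-4) · M_41   where M_41 = det([1 -3 1; 4 -1 3; 3 -4 3]) = 5
det = (-1)·(-4)·(5) = 20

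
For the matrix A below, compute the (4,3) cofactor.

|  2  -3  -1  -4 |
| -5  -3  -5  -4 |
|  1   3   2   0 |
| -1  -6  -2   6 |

-84

Delete row 4 and column 3; the remaining 3×3 submatrix is [2 -3 -4; -5 -3 -4; 1 3 0].
Its determinant is 84.
The cofactor carries sign (−1)^(4+3) = −1, so C_{4,3} = −(84) = -84.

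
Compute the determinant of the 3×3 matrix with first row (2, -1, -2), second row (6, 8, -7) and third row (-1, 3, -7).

-171

Expand along column 1:
  + 2 · |8 -7; 3 -7| = 2·(-56 − (-21)) = -70
  − 6 · |-1 -2; 3 -7| = −6·(7 − (-6)) = -78
  + (-1) · |-1 -2; 8 -7| = (-1)·(7 − (-16)) = -23
Sum: (-70) + (-78) + (-23) = -171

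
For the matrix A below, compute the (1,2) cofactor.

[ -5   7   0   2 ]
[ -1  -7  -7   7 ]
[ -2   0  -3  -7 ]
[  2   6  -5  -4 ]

Delete row 1 and column 2; the remaining 3×3 submatrix is [-1 -7 7; -2 -3 -7; 2 -5 -4].
Its determinant is 289.
The cofactor carries sign (−1)^(1+2) = −1, so C_{1,2} = −(289) = -289.

-289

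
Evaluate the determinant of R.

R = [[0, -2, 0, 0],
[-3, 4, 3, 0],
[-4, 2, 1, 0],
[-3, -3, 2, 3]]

det(R) = 54

Expand along row 1 (it has 3 zeros):
  − (-2) · M_12   where M_12 = det([-3 3 0; -4 1 0; -3 2 3]) = 27
det = (-1)·(-2)·(27) = 54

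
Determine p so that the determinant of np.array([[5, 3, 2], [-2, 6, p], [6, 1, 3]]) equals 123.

Expanding along the row containing p, det(M) is linear in p: det(M) = (13)·p + (32).
Set (13)·p + (32) = 123  ⇒  (13)·p = 91  ⇒  p = 7.

p = 7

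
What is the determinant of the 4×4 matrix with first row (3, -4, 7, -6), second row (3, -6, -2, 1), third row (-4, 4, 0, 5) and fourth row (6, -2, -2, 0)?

The determinant is -1058.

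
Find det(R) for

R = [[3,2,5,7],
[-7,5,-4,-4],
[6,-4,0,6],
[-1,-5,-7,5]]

Expand along row 3 (it has 1 zero):
  + (6) · M_31   where M_31 = det([2 5 7; 5 -4 -4; -5 -7 5]) = -506
  − (-4) · M_32   where M_32 = det([3 5 7; -7 -4 -4; -1 -7 5]) = 366
  − (6) · M_34   where M_34 = det([3 2 5; -7 5 -4; -1 -5 -7]) = -55
det = (+1)·(6)·(-506) + (-1)·(-4)·(366) + (-1)·(6)·(-55) = -1242

|R| = -1242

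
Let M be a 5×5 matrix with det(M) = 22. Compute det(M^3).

det(M^3) = (det M)^3 = (22)^3 = 10648

The determinant is 10648.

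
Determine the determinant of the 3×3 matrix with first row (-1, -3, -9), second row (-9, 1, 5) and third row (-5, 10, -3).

Expand along row 1:
  + (-1) · |1 5; 10 -3| = (-1)·(-3 − 50) = 53
  − (-3) · |-9 5; -5 -3| = −(-3)·(27 − (-25)) = 156
  + (-9) · |-9 1; -5 10| = (-9)·(-90 − (-5)) = 765
Sum: (53) + (156) + (765) = 974

The determinant is 974.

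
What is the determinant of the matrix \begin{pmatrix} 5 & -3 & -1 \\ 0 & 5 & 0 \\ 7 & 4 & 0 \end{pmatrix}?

The determinant is 35.

Expand along column 3:
  + (-1) · |0 5; 7 4| = (-1)·(0 − 35) = 35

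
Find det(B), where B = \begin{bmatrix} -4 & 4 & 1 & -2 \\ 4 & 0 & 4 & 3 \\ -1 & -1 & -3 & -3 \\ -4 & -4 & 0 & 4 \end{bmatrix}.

Expand along row 2 (it has 1 zero):
  − (4) · M_21   where M_21 = det([4 1 -2; -1 -3 -3; -4 0 4]) = -8
  − (4) · M_23   where M_23 = det([-4 4 -2; -1 -1 -3; -4 -4 4]) = 128
  + (3) · M_24   where M_24 = det([-4 4 1; -1 -1 -3; -4 -4 0]) = 96
det = (-1)·(4)·(-8) + (-1)·(4)·(128) + (+1)·(3)·(96) = -192

-192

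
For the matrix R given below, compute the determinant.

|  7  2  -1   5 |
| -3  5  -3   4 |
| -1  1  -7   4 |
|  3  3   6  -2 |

Expand along row 1:
  + (7) · M_11   where M_11 = det([5 -3 4; 1 -7 4; 3 6 -2]) = 16
  − (2) · M_12   where M_12 = det([-3 -3 4; -1 -7 4; 3 6 -2]) = 60
  + (-1) · M_13   where M_13 = det([-3 5 4; -1 1 4; 3 3 -2]) = 68
  − (5) · M_14   where M_14 = det([-3 5 -3; -1 1 -7; 3 3 6]) = -138
det = (+1)·(7)·(16) + (-1)·(2)·(60) + (+1)·(-1)·(68) + (-1)·(5)·(-138) = 614

det(R) = 614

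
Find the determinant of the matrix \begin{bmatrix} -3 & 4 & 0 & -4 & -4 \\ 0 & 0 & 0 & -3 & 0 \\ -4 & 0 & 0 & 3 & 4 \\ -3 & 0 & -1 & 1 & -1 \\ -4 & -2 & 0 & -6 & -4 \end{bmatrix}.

-552

Expand along row 2 (it has 4 zeros):
  + (-3) · M_24   where M_24 = det([-3 4 0 -4; -4 0 0 4; -3 0 -1 -1; -4 -2 0 -4]) = 184
det = (+1)·(-3)·(184) = -552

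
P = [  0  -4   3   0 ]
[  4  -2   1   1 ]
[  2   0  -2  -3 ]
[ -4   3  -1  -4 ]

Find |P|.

Expand along row 1 (it has 2 zeros):
  − (-4) · M_12   where M_12 = det([4 1 1; 2 -2 -3; -4 -1 -4]) = 30
  + (3) · M_13   where M_13 = det([4 -2 1; 2 0 -3; -4 3 -4]) = 2
det = (-1)·(-4)·(30) + (+1)·(3)·(2) = 126

det(P) = 126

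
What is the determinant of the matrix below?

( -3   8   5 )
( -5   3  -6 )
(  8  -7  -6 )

-389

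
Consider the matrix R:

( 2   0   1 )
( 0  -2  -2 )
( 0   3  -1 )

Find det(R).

Expand along column 1:
  + 2 · |-2 -2; 3 -1| = 2·(2 − (-6)) = 16

det(R) = 16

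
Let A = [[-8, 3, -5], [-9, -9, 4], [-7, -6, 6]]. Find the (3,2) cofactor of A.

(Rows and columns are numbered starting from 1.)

Delete row 3 and column 2; the remaining 2×2 submatrix is [-8 -5; -9 4].
Its determinant is (-8)·4 − (-5)·(-9) = -77.
The cofactor carries sign (−1)^(3+2) = −1, so C_{3,2} = −(-77) = 77.

77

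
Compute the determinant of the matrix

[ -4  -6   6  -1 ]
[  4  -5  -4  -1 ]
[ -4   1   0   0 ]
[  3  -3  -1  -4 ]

Expand along row 3 (it has 2 zeros):
  + (-4) · M_31   where M_31 = det([-6 6 -1; -5 -4 -1; -3 -1 -4]) = -185
  − (1) · M_32   where M_32 = det([-4 6 -1; 4 -4 -1; 3 -1 -4]) = 10
det = (+1)·(-4)·(-185) + (-1)·(1)·(10) = 730

730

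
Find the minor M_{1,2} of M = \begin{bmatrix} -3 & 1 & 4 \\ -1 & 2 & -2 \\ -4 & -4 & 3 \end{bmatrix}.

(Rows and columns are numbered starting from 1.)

Delete row 1 and column 2; the remaining 2×2 submatrix is [-1 -2; -4 3].
Its determinant is (-1)·3 − (-2)·(-4) = -11.

-11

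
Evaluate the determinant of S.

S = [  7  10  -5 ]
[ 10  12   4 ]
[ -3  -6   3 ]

|S| = 120

Expand along row 1:
  + 7 · |12 4; -6 3| = 7·(36 − (-24)) = 420
  − 10 · |10 4; -3 3| = −10·(30 − (-12)) = -420
  + (-5) · |10 12; -3 -6| = (-5)·(-60 − (-36)) = 120
Sum: (420) + (-420) + (120) = 120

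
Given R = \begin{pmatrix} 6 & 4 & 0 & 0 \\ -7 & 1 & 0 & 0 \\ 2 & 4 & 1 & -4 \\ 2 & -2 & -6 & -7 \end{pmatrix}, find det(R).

R is block lower-triangular with a 2×2 block and a 2×2 block on the diagonal, so its determinant equals the product of the determinants of the diagonal blocks.
det of the 2×2 block = 34
det of the 2×2 block = -31
det = (34)·(-31) = -1054

|R| = -1054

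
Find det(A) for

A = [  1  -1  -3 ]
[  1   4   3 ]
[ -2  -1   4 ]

|A| = 8

Expand along row 1:
  + 1 · |4 3; -1 4| = 1·(16 − (-3)) = 19
  − (-1) · |1 3; -2 4| = −(-1)·(4 − (-6)) = 10
  + (-3) · |1 4; -2 -1| = (-3)·(-1 − (-8)) = -21
Sum: (19) + (10) + (-21) = 8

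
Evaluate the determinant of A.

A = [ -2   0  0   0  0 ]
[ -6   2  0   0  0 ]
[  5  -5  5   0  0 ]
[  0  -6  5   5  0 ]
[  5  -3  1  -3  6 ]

det(A) = -600

A is lower triangular, so det(A) is the product of the diagonal entries:
det = (-2) · (2) · (5) · (5) · (6) = -600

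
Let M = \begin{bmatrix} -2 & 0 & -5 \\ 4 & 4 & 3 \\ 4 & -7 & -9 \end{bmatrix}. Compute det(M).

|M| = 250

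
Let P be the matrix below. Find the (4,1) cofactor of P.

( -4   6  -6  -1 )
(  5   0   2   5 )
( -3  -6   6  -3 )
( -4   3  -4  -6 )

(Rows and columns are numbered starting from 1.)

Delete row 4 and column 1; the remaining 3×3 submatrix is [6 -6 -1; 0 2 5; -6 6 -3].
Its determinant is -48.
The cofactor carries sign (−1)^(4+1) = −1, so C_{4,1} = −(-48) = 48.

48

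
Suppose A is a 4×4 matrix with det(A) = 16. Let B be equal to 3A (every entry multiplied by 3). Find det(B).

1296

For a 4×4 matrix, det(3A) = 3^4·det(A) = 81·det(A).
det(B) = (81)·(16) = 1296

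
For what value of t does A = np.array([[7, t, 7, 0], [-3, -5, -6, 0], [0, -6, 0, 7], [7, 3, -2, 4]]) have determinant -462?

8

Expanding along the column containing t, det(A) is linear in t: det(A) = (336)·t + (-3150).
Set (336)·t + (-3150) = -462  ⇒  (336)·t = 2688  ⇒  t = 8.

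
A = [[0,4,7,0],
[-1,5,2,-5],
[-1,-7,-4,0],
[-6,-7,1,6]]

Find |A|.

1085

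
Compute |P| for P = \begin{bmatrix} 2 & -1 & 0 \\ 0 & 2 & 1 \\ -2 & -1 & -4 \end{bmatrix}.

Expand along row 1:
  + 2 · |2 1; -1 -4| = 2·(-8 − (-1)) = -14
  − (-1) · |0 1; -2 -4| = −(-1)·(0 − (-2)) = 2
Sum: (-14) + (2) = -12

det(P) = -12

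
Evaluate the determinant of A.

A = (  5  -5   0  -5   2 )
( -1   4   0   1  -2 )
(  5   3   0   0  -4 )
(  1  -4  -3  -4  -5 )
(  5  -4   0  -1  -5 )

Expand along column 3 (it has 4 zeros):
  − (-3) · M_43   where M_43 = det([5 -5 -5 2; -1 4 1 -2; 5 3 0 -4; 5 -4 -1 -5]) = -381
det = (-1)·(-3)·(-381) = -1143

The determinant is -1143.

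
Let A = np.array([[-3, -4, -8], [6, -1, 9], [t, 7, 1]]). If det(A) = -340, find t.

Expanding along the row containing t, det(A) is linear in t: det(A) = (-44)·t + (-120).
Set (-44)·t + (-120) = -340  ⇒  (-44)·t = -220  ⇒  t = 5.

t = 5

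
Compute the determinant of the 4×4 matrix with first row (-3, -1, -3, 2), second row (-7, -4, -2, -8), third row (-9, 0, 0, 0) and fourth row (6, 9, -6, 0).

Expand along row 3 (it has 3 zeros):
  + (-9) · M_31   where M_31 = det([-1 -3 2; -4 -2 -8; 9 -6 0]) = 348
det = (+1)·(-9)·(348) = -3132

-3132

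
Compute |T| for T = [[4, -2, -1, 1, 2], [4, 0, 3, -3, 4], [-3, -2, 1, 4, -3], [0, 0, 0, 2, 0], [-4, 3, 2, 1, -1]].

Expand along row 4 (it has 4 zeros):
  + (2) · M_44   where M_44 = det([4 -2 -1 2; 4 0 3 4; -3 -2 1 -3; -4 3 2 -1]) = 16
det = (+1)·(2)·(16) = 32

32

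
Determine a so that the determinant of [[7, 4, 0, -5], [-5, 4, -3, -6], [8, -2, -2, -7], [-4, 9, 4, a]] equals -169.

a = 7

Expanding along the column containing a, det(A) is linear in a: det(A) = (-234)·a + (1469).
Set (-234)·a + (1469) = -169  ⇒  (-234)·a = -1638  ⇒  a = 7.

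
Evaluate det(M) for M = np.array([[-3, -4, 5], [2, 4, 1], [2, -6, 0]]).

Expand along row 3:
  + 2 · |-4 5; 4 1| = 2·(-4 − 20) = -48
  − (-6) · |-3 5; 2 1| = −(-6)·(-3 − 10) = -78
Sum: (-48) + (-78) = -126

|M| = -126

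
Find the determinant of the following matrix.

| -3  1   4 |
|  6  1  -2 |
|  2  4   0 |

60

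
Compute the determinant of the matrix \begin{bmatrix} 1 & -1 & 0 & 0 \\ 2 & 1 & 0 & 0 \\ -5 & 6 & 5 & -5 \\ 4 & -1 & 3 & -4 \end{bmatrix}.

The matrix is block lower-triangular with a 2×2 block and a 2×2 block on the diagonal, so its determinant equals the product of the determinants of the diagonal blocks.
det of the 2×2 block = 3
det of the 2×2 block = -5
det = (3)·(-5) = -15

The determinant is -15.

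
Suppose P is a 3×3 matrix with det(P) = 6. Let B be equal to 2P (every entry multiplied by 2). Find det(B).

48

For a 3×3 matrix, det(2P) = 2^3·det(P) = 8·det(P).
det(B) = (8)·(6) = 48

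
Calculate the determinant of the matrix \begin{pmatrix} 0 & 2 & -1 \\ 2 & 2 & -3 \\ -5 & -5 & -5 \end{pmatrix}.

50

Expand along column 1:
  − 2 · |2 -1; -5 -5| = −2·(-10 − 5) = 30
  + (-5) · |2 -1; 2 -3| = (-5)·(-6 − (-2)) = 20
Sum: (30) + (20) = 50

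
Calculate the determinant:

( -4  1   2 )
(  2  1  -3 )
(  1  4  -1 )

-31

Expand along column 1:
  + (-4) · |1 -3; 4 -1| = (-4)·(-1 − (-12)) = -44
  − 2 · |1 2; 4 -1| = −2·(-1 − 8) = 18
  + 1 · |1 2; 1 -3| = 1·(-3 − 2) = -5
Sum: (-44) + (18) + (-5) = -31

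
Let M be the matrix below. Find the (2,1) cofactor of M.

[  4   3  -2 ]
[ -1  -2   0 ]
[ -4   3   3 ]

-15

Delete row 2 and column 1; the remaining 2×2 submatrix is [3 -2; 3 3].
Its determinant is 3·3 − (-2)·3 = 15.
The cofactor carries sign (−1)^(2+1) = −1, so C_{2,1} = −(15) = -15.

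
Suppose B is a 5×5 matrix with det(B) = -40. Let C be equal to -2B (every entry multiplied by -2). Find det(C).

The determinant is 1280.

For a 5×5 matrix, det(-2B) = (-2)^5·det(B) = -32·det(B).
det(C) = (-32)·(-40) = 1280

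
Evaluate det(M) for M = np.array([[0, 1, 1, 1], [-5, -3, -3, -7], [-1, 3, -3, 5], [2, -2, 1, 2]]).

-114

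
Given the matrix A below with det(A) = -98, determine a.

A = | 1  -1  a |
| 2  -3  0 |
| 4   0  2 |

-8

Expanding along the row containing a, det(A) is linear in a: det(A) = (12)·a + (-2).
Set (12)·a + (-2) = -98  ⇒  (12)·a = -96  ⇒  a = -8.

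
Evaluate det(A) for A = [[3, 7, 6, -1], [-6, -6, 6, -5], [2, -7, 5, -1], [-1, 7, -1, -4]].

Expand along row 1:
  + (3) · M_11   where M_11 = det([-6 6 -5; -7 5 -1; 7 -1 -4]) = 56
  − (7) · M_12   where M_12 = det([-6 6 -5; 2 5 -1; -1 -1 -4]) = 165
  + (6) · M_13   where M_13 = det([-6 -6 -5; 2 -7 -1; -1 7 -4]) = -299
  − (-1) · M_14   where M_14 = det([-6 -6 6; 2 -7 5; -1 7 -1]) = 228
det = (+1)·(3)·(56) + (-1)·(7)·(165) + (+1)·(6)·(-299) + (-1)·(-1)·(228) = -2553

-2553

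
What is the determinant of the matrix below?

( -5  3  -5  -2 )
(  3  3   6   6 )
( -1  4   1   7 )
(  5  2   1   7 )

-684

Expand along row 1:
  + (-5) · M_11   where M_11 = det([3 6 6; 4 1 7; 2 1 7]) = -72
  − (3) · M_12   where M_12 = det([3 6 6; -1 1 7; 5 1 7]) = 216
  + (-5) · M_13   where M_13 = det([3 3 6; -1 4 7; 5 2 7]) = 36
  − (-2) · M_14   where M_14 = det([3 3 6; -1 4 1; 5 2 1]) = -108
det = (+1)·(-5)·(-72) + (-1)·(3)·(216) + (+1)·(-5)·(36) + (-1)·(-2)·(-108) = -684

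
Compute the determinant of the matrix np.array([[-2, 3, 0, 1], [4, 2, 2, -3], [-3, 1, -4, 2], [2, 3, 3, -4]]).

-111

Expand along row 1 (it has 1 zero):
  + (-2) · M_11   where M_11 = det([2 2 -3; 1 -4 2; 3 3 -4]) = -5
  − (3) · M_12   where M_12 = det([4 2 -3; -3 -4 2; 2 3 -4]) = 27
  − (1) · M_14   where M_14 = det([4 2 2; -3 1 -4; 2 3 3]) = 40
det = (+1)·(-2)·(-5) + (-1)·(3)·(27) + (-1)·(1)·(40) = -111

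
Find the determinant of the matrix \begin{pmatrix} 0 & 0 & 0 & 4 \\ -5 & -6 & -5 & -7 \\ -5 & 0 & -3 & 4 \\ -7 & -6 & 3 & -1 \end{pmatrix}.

The determinant is 1104.

Expand along row 1 (it has 3 zeros):
  − (4) · M_14   where M_14 = det([-5 -6 -5; -5 0 -3; -7 -6 3]) = -276
det = (-1)·(4)·(-276) = 1104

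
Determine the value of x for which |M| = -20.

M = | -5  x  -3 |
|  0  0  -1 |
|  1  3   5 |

5

Expanding along the column containing x, det(M) is linear in x: det(M) = (-1)·x + (-15).
Set (-1)·x + (-15) = -20  ⇒  (-1)·x = -5  ⇒  x = 5.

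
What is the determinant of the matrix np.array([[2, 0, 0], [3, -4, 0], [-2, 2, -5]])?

The matrix is lower triangular, so the determinant is the product of the diagonal entries:
det = (2) · (-4) · (-5) = 40

40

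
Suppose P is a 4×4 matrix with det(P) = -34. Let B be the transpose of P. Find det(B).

The determinant is -34.

det(Pᵀ) = det(P).
det(B) = (1)·(-34) = -34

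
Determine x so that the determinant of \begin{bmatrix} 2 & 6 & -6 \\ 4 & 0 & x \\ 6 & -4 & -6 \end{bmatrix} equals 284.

x = 1

Expanding along the column containing x, det(A) is linear in x: det(A) = (44)·x + (240).
Set (44)·x + (240) = 284  ⇒  (44)·x = 44  ⇒  x = 1.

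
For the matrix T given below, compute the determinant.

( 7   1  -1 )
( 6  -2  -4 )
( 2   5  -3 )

|T| = 158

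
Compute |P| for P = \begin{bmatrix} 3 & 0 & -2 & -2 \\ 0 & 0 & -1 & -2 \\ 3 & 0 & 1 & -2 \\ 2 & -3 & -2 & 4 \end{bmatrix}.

|P| = -54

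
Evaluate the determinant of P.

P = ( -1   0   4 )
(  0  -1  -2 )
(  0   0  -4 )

P is upper triangular, so det(P) is the product of the diagonal entries:
det = (-1) · (-1) · (-4) = -4

The determinant is -4.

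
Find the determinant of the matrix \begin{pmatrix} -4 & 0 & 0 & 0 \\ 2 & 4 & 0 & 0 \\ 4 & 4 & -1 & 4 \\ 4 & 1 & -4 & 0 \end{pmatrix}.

-256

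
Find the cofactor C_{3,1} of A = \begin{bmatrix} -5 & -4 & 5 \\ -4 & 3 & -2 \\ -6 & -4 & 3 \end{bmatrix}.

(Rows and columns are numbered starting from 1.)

The cofactor is -7.

Delete row 3 and column 1; the remaining 2×2 submatrix is [-4 5; 3 -2].
Its determinant is (-4)·(-2) − 5·3 = -7.
The cofactor carries sign (−1)^(3+1) = +1, so C_{3,1} = +(-7) = -7.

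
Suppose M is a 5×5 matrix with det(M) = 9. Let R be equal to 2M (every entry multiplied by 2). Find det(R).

288

For a 5×5 matrix, det(2M) = 2^5·det(M) = 32·det(M).
det(R) = (32)·(9) = 288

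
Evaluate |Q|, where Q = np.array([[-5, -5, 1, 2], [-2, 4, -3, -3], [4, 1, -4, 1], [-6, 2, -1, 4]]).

The determinant is 1029.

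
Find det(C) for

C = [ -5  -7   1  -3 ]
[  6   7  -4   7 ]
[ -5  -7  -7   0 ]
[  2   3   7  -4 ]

117

Expand along row 3 (it has 1 zero):
  + (-5) · M_31   where M_31 = det([-7 1 -3; 7 -4 7; 3 7 -4]) = 97
  − (-7) · M_32   where M_32 = det([-5 1 -3; 6 -4 7; 2 7 -4]) = 53
  + (-7) · M_33   where M_33 = det([-5 -7 -3; 6 7 7; 2 3 -4]) = -33
det = (+1)·(-5)·(97) + (-1)·(-7)·(53) + (+1)·(-7)·(-33) = 117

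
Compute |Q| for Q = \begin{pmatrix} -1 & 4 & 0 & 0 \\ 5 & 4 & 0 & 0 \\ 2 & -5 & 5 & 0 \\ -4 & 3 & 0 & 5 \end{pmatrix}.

-600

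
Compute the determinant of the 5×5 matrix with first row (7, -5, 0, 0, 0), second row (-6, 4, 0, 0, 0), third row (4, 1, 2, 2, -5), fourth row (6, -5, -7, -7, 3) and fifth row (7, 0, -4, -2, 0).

The determinant is -116.

The matrix is block lower-triangular with a 2×2 block and a 3×3 block on the diagonal, so its determinant equals the product of the determinants of the diagonal blocks.
det of the 2×2 block = -2
det of the 3×3 block = 58
det = (-2)·(58) = -116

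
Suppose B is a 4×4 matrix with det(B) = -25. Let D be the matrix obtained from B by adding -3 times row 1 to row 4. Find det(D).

|D| = -25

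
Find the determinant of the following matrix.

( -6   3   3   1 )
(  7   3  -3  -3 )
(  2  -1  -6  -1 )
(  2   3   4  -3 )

-422

Expand along row 1:
  + (-6) · M_11   where M_11 = det([3 -3 -3; -1 -6 -1; 3 4 -3]) = 42
  − (3) · M_12   where M_12 = det([7 -3 -3; 2 -6 -1; 2 4 -3]) = 82
  + (3) · M_13   where M_13 = det([7 3 -3; 2 -1 -1; 2 3 -3]) = 30
  − (1) · M_14   where M_14 = det([7 3 -3; 2 -1 -6; 2 3 4]) = 14
det = (+1)·(-6)·(42) + (-1)·(3)·(82) + (+1)·(3)·(30) + (-1)·(1)·(14) = -422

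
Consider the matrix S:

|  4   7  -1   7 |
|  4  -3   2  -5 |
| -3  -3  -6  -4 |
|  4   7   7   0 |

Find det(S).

|S| = -2165

Expand along row 4 (it has 1 zero):
  − (4) · M_41   where M_41 = det([7 -1 7; -3 2 -5; -3 -6 -4]) = -101
  + (7) · M_42   where M_42 = det([4 -1 7; 4 2 -5; -3 -6 -4]) = -309
  − (7) · M_43   where M_43 = det([4 7 7; 4 -3 -5; -3 -3 -4]) = 58
det = (-1)·(4)·(-101) + (+1)·(7)·(-309) + (-1)·(7)·(58) = -2165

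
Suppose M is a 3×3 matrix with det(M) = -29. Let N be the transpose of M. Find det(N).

det(Mᵀ) = det(M).
det(N) = (1)·(-29) = -29

-29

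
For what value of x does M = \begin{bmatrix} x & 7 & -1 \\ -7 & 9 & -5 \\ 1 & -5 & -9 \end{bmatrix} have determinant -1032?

5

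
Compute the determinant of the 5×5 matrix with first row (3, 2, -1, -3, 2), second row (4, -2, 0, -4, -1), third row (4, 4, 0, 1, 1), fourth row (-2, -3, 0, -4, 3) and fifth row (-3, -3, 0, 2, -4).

45

Expand along column 3 (it has 4 zeros):
  + (-1) · M_13   where M_13 = det([4 -2 -4 -1; 4 4 1 1; -2 -3 -4 3; -3 -3 2 -4]) = -45
det = (+1)·(-1)·(-45) = 45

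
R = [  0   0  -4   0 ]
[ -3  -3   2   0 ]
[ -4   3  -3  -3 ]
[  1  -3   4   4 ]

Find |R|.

Expand along row 1 (it has 3 zeros):
  + (-4) · M_13   where M_13 = det([-3 -3 0; -4 3 -3; 1 -3 4]) = -48
det = (+1)·(-4)·(-48) = 192

The determinant is 192.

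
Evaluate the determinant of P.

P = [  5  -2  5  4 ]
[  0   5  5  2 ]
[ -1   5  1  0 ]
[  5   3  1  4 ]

Expand along row 2 (it has 1 zero):
  + (5) · M_22   where M_22 = det([5 5 4; -1 1 0; 5 1 4]) = 16
  − (5) · M_23   where M_23 = det([5 -2 4; -1 5 0; 5 3 4]) = -20
  + (2) · M_24   where M_24 = det([5 -2 5; -1 5 1; 5 3 1]) = -142
det = (+1)·(5)·(16) + (-1)·(5)·(-20) + (+1)·(2)·(-142) = -104

|P| = -104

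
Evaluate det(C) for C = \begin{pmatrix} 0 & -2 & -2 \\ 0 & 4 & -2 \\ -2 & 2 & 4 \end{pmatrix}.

det(C) = -24

Expand along column 1:
  + (-2) · |-2 -2; 4 -2| = (-2)·(4 − (-8)) = -24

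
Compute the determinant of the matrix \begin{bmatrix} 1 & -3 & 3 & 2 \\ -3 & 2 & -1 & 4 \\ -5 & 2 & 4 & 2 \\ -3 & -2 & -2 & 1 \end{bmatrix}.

Expand along row 1:
  + (1) · M_11   where M_11 = det([2 -1 4; 2 4 2; -2 -2 1]) = 38
  − (-3) · M_12   where M_12 = det([-3 -1 4; -5 4 2; -3 -2 1]) = 65
  + (3) · M_13   where M_13 = det([-3 2 4; -5 2 2; -3 -2 1]) = 44
  − (2) · M_14   where M_14 = det([-3 2 -1; -5 2 4; -3 -2 -2]) = -72
det = (+1)·(1)·(38) + (-1)·(-3)·(65) + (+1)·(3)·(44) + (-1)·(2)·(-72) = 509

The determinant is 509.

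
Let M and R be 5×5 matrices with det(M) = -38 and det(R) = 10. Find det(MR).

-380

det(MR) = det(M)·det(R) = (-38)·(10) = -380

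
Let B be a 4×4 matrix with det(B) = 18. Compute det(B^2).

The determinant is 324.

det(B^2) = (det B)^2 = (18)^2 = 324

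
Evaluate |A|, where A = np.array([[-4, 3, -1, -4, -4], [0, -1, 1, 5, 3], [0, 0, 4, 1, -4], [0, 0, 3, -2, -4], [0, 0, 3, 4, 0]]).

-80

A is block upper-triangular with a 2×2 block and a 3×3 block on the diagonal, so its determinant equals the product of the determinants of the diagonal blocks.
det of the 2×2 block = 4
det of the 3×3 block = -20
det = (4)·(-20) = -80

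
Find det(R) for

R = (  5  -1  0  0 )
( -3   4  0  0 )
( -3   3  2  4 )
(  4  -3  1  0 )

|R| = -68

R is block lower-triangular with a 2×2 block and a 2×2 block on the diagonal, so its determinant equals the product of the determinants of the diagonal blocks.
det of the 2×2 block = 17
det of the 2×2 block = -4
det = (17)·(-4) = -68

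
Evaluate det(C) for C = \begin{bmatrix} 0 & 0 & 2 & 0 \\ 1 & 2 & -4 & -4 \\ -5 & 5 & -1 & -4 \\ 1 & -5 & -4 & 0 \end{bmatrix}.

|C| = -216

Expand along row 1 (it has 3 zeros):
  + (2) · M_13   where M_13 = det([1 2 -4; -5 5 -4; 1 -5 0]) = -108
det = (+1)·(2)·(-108) = -216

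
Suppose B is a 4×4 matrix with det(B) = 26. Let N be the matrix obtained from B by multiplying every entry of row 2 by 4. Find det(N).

104

Scaling one row by 4 multiplies the determinant by 4.
det(N) = (4)·(26) = 104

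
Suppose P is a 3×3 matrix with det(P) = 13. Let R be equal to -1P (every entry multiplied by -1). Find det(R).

For a 3×3 matrix, det(-1P) = (-1)^3·det(P) = -1·det(P).
det(R) = (-1)·(13) = -13

det(R) = -13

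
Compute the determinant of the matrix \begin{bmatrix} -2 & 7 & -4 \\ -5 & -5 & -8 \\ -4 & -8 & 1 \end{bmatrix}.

Expand along column 1:
  + (-2) · |-5 -8; -8 1| = (-2)·(-5 − 64) = 138
  − (-5) · |7 -4; -8 1| = −(-5)·(7 − 32) = -125
  + (-4) · |7 -4; -5 -8| = (-4)·(-56 − 20) = 304
Sum: (138) + (-125) + (304) = 317

The determinant is 317.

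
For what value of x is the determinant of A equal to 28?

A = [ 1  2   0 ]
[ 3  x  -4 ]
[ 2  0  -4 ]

-5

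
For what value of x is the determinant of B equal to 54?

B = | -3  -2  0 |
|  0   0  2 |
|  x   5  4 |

x = -6

Expanding along the column containing x, det(B) is linear in x: det(B) = (-4)·x + (30).
Set (-4)·x + (30) = 54  ⇒  (-4)·x = 24  ⇒  x = -6.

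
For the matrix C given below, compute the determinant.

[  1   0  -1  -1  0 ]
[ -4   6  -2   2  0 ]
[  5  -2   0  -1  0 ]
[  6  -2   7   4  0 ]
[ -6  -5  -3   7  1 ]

-52

Expand along column 5 (it has 4 zeros):
  + (1) · M_55   where M_55 = det([1 0 -1 -1; -4 6 -2 2; 5 -2 0 -1; 6 -2 7 4]) = -52
det = (+1)·(1)·(-52) = -52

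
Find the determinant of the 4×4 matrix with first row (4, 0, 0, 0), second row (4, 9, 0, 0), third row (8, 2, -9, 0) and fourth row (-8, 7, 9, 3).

-972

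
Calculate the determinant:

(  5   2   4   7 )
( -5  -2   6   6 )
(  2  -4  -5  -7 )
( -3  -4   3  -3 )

Expand along row 1:
  + (5) · M_11   where M_11 = det([-2 6 6; -4 -5 -7; -4 3 -3]) = -168
  − (2) · M_12   where M_12 = det([-5 6 6; 2 -5 -7; -3 3 -3]) = -72
  + (4) · M_13   where M_13 = det([-5 -2 6; 2 -4 -7; -3 -4 -3]) = -94
  − (7) · M_14   where M_14 = det([-5 -2 6; 2 -4 -5; -3 -4 3]) = 22
det = (+1)·(5)·(-168) + (-1)·(2)·(-72) + (+1)·(4)·(-94) + (-1)·(7)·(22) = -1226

The determinant is -1226.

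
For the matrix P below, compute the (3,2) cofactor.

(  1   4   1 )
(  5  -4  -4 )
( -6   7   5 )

9

Delete row 3 and column 2; the remaining 2×2 submatrix is [1 1; 5 -4].
Its determinant is 1·(-4) − 1·5 = -9.
The cofactor carries sign (−1)^(3+2) = −1, so C_{3,2} = −(-9) = 9.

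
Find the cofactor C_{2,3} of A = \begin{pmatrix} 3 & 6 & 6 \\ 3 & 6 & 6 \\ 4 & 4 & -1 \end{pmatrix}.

12

Delete row 2 and column 3; the remaining 2×2 submatrix is [3 6; 4 4].
Its determinant is 3·4 − 6·4 = -12.
The cofactor carries sign (−1)^(2+3) = −1, so C_{2,3} = −(-12) = 12.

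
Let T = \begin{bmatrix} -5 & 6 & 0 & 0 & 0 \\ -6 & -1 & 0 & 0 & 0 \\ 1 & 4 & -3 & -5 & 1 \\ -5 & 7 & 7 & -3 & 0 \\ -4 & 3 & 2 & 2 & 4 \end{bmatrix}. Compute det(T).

The determinant is 8036.

T is block lower-triangular with a 2×2 block and a 3×3 block on the diagonal, so its determinant equals the product of the determinants of the diagonal blocks.
det of the 2×2 block = 41
det of the 3×3 block = 196
det = (41)·(196) = 8036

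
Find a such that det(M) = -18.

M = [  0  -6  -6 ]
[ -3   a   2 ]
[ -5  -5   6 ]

Expanding along the column containing a, det(M) is linear in a: det(M) = (-30)·a + (-138).
Set (-30)·a + (-138) = -18  ⇒  (-30)·a = 120  ⇒  a = -4.

-4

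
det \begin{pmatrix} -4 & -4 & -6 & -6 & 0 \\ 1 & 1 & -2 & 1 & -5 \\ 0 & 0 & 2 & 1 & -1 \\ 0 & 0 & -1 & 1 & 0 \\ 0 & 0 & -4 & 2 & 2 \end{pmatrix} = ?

The determinant is 0.

The matrix is block upper-triangular with a 2×2 block and a 3×3 block on the diagonal, so its determinant equals the product of the determinants of the diagonal blocks.
det of the 2×2 block = 0
det of the 3×3 block = 4
det = (0)·(4) = 0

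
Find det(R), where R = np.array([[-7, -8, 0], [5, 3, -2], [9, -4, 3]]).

The determinant is 257.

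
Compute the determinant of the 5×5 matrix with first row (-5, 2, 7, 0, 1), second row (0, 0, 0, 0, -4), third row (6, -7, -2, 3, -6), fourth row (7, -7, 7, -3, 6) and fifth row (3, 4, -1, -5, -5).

Expand along row 2 (it has 4 zeros):
  − (-4) · M_25   where M_25 = det([-5 2 7 0; 6 -7 -2 3; 7 -7 7 -3; 3 4 -1 -5]) = 972
det = (-1)·(-4)·(972) = 3888

The determinant is 3888.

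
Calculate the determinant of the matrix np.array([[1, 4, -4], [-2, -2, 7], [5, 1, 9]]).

155

Expand along row 1:
  + 1 · |-2 7; 1 9| = 1·(-18 − 7) = -25
  − 4 · |-2 7; 5 9| = −4·(-18 − 35) = 212
  + (-4) · |-2 -2; 5 1| = (-4)·(-2 − (-10)) = -32
Sum: (-25) + (212) + (-32) = 155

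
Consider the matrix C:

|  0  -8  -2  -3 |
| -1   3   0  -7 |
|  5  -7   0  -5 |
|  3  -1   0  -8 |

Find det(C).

176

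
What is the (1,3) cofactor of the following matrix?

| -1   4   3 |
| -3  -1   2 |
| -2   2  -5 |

The cofactor is -8.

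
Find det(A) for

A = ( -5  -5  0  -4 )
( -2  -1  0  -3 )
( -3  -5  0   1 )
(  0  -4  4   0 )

Expand along column 3 (it has 3 zeros):
  − (4) · M_43   where M_43 = det([-5 -5 -4; -2 -1 -3; -3 -5 1]) = -3
det = (-1)·(4)·(-3) = 12

The determinant is 12.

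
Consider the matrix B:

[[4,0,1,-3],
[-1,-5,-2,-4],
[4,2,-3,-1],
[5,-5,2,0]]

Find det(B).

Expand along row 1 (it has 1 zero):
  + (4) · M_11   where M_11 = det([-5 -2 -4; 2 -3 -1; -5 2 0]) = 24
  + (1) · M_13   where M_13 = det([-1 -5 -4; 4 2 -1; 5 -5 0]) = 150
  − (-3) · M_14   where M_14 = det([-1 -5 -2; 4 2 -3; 5 -5 2]) = 186
det = (+1)·(4)·(24) + (+1)·(1)·(150) + (-1)·(-3)·(186) = 804

804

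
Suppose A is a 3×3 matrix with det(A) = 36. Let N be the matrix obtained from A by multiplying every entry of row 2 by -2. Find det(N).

|N| = -72

Scaling one row by -2 multiplies the determinant by -2.
det(N) = (-2)·(36) = -72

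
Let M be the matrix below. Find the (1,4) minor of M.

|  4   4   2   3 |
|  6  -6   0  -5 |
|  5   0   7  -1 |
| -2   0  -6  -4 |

The minor is -96.

Delete row 1 and column 4; the remaining 3×3 submatrix is [6 -6 0; 5 0 7; -2 0 -6].
Its determinant is -96.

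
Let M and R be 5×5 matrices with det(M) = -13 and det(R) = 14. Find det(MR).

det(MR) = det(M)·det(R) = (-13)·(14) = -182

-182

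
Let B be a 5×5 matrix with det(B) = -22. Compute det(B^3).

det(B^3) = (det B)^3 = (-22)^3 = -10648

The determinant is -10648.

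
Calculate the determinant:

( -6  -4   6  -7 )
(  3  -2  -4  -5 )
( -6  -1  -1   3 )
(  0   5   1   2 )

The determinant is 1626.

Expand along row 4 (it has 1 zero):
  + (5) · M_42   where M_42 = det([-6 6 -7; 3 -4 -5; -6 -1 3]) = 417
  − (1) · M_43   where M_43 = det([-6 -4 -7; 3 -2 -5; -6 -1 3]) = 87
  + (2) · M_44   where M_44 = det([-6 -4 6; 3 -2 -4; -6 -1 -1]) = -186
det = (+1)·(5)·(417) + (-1)·(1)·(87) + (+1)·(2)·(-186) = 1626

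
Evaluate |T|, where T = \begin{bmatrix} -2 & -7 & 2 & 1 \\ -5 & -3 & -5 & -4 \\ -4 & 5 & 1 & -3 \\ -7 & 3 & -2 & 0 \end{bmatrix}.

|T| = -1570

Expand along row 4 (it has 1 zero):
  − (-7) · M_41   where M_41 = det([-7 2 1; -3 -5 -4; 5 1 -3]) = -169
  + (3) · M_42   where M_42 = det([-2 2 1; -5 -5 -4; -4 1 -3]) = -61
  − (-2) · M_43   where M_43 = det([-2 -7 1; -5 -3 -4; -4 5 -3]) = -102
det = (-1)·(-7)·(-169) + (+1)·(3)·(-61) + (-1)·(-2)·(-102) = -1570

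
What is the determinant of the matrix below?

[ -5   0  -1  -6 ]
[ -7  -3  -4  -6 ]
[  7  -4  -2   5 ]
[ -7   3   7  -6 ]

The determinant is 579.

Expand along row 1 (it has 1 zero):
  + (-5) · M_11   where M_11 = det([-3 -4 -6; -4 -2 5; 3 7 -6]) = 237
  + (-1) · M_13   where M_13 = det([-7 -3 -6; 7 -4 5; -7 3 -6]) = -42
  − (-6) · M_14   where M_14 = det([-7 -3 -4; 7 -4 -2; -7 3 7]) = 287
det = (+1)·(-5)·(237) + (+1)·(-1)·(-42) + (-1)·(-6)·(287) = 579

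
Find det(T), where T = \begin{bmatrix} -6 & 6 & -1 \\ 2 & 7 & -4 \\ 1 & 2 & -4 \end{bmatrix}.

The determinant is 147.

Expand along row 1:
  + (-6) · |7 -4; 2 -4| = (-6)·(-28 − (-8)) = 120
  − 6 · |2 -4; 1 -4| = −6·(-8 − (-4)) = 24
  + (-1) · |2 7; 1 2| = (-1)·(4 − 7) = 3
Sum: (120) + (24) + (3) = 147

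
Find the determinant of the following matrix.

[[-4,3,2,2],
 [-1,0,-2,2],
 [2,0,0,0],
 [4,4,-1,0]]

76

Expand along row 3 (it has 3 zeros):
  + (2) · M_31   where M_31 = det([3 2 2; 0 -2 2; 4 -1 0]) = 38
det = (+1)·(2)·(38) = 76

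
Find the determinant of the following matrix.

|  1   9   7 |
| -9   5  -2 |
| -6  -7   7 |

Expand along row 1:
  + 1 · |5 -2; -7 7| = 1·(35 − 14) = 21
  − 9 · |-9 -2; -6 7| = −9·(-63 − 12) = 675
  + 7 · |-9 5; -6 -7| = 7·(63 − (-30)) = 651
Sum: (21) + (675) + (651) = 1347

1347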